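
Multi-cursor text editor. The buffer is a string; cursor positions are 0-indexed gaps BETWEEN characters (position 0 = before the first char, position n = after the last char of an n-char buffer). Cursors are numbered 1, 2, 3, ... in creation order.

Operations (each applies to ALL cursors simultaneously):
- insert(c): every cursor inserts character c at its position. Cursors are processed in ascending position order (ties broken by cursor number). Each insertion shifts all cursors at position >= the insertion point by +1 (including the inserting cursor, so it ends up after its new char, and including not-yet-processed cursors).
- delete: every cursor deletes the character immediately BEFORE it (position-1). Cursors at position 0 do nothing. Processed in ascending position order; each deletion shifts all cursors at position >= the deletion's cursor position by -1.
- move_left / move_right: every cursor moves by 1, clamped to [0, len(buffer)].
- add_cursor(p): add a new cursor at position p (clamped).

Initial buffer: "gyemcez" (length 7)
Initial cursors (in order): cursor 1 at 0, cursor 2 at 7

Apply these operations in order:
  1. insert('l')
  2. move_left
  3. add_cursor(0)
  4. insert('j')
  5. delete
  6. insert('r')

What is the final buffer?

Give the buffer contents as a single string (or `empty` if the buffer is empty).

Answer: rrlgyemcezrl

Derivation:
After op 1 (insert('l')): buffer="lgyemcezl" (len 9), cursors c1@1 c2@9, authorship 1.......2
After op 2 (move_left): buffer="lgyemcezl" (len 9), cursors c1@0 c2@8, authorship 1.......2
After op 3 (add_cursor(0)): buffer="lgyemcezl" (len 9), cursors c1@0 c3@0 c2@8, authorship 1.......2
After op 4 (insert('j')): buffer="jjlgyemcezjl" (len 12), cursors c1@2 c3@2 c2@11, authorship 131.......22
After op 5 (delete): buffer="lgyemcezl" (len 9), cursors c1@0 c3@0 c2@8, authorship 1.......2
After op 6 (insert('r')): buffer="rrlgyemcezrl" (len 12), cursors c1@2 c3@2 c2@11, authorship 131.......22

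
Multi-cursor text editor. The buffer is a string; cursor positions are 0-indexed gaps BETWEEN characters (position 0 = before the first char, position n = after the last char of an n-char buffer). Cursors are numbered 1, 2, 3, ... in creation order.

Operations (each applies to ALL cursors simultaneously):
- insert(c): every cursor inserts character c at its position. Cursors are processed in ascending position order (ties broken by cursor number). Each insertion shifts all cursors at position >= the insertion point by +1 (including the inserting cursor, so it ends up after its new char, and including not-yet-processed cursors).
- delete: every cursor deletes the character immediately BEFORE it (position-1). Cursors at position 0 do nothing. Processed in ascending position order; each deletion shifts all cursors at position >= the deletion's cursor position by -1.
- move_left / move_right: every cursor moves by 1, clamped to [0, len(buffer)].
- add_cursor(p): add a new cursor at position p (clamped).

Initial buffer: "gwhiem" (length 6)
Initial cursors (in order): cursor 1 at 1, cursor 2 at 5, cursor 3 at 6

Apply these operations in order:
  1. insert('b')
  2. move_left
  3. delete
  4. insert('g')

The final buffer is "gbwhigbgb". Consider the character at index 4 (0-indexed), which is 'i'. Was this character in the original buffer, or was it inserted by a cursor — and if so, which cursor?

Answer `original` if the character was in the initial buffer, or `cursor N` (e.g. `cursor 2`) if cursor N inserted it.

After op 1 (insert('b')): buffer="gbwhiebmb" (len 9), cursors c1@2 c2@7 c3@9, authorship .1....2.3
After op 2 (move_left): buffer="gbwhiebmb" (len 9), cursors c1@1 c2@6 c3@8, authorship .1....2.3
After op 3 (delete): buffer="bwhibb" (len 6), cursors c1@0 c2@4 c3@5, authorship 1...23
After op 4 (insert('g')): buffer="gbwhigbgb" (len 9), cursors c1@1 c2@6 c3@8, authorship 11...2233
Authorship (.=original, N=cursor N): 1 1 . . . 2 2 3 3
Index 4: author = original

Answer: original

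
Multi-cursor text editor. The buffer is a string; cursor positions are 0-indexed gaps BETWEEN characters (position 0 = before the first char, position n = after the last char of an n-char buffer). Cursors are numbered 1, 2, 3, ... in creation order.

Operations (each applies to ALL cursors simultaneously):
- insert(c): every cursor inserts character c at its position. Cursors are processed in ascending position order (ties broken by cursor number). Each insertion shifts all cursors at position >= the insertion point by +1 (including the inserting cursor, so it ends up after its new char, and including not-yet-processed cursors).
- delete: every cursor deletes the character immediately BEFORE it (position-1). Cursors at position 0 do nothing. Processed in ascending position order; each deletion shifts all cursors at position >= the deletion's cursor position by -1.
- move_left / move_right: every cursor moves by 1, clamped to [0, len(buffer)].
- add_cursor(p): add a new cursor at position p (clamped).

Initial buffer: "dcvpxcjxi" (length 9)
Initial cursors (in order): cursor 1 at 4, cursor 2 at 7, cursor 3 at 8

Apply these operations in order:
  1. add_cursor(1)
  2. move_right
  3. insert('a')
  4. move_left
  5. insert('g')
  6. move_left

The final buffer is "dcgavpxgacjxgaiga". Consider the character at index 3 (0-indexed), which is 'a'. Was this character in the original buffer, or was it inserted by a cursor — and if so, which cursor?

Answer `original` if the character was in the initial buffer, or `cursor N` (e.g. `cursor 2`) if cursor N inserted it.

Answer: cursor 4

Derivation:
After op 1 (add_cursor(1)): buffer="dcvpxcjxi" (len 9), cursors c4@1 c1@4 c2@7 c3@8, authorship .........
After op 2 (move_right): buffer="dcvpxcjxi" (len 9), cursors c4@2 c1@5 c2@8 c3@9, authorship .........
After op 3 (insert('a')): buffer="dcavpxacjxaia" (len 13), cursors c4@3 c1@7 c2@11 c3@13, authorship ..4...1...2.3
After op 4 (move_left): buffer="dcavpxacjxaia" (len 13), cursors c4@2 c1@6 c2@10 c3@12, authorship ..4...1...2.3
After op 5 (insert('g')): buffer="dcgavpxgacjxgaiga" (len 17), cursors c4@3 c1@8 c2@13 c3@16, authorship ..44...11...22.33
After op 6 (move_left): buffer="dcgavpxgacjxgaiga" (len 17), cursors c4@2 c1@7 c2@12 c3@15, authorship ..44...11...22.33
Authorship (.=original, N=cursor N): . . 4 4 . . . 1 1 . . . 2 2 . 3 3
Index 3: author = 4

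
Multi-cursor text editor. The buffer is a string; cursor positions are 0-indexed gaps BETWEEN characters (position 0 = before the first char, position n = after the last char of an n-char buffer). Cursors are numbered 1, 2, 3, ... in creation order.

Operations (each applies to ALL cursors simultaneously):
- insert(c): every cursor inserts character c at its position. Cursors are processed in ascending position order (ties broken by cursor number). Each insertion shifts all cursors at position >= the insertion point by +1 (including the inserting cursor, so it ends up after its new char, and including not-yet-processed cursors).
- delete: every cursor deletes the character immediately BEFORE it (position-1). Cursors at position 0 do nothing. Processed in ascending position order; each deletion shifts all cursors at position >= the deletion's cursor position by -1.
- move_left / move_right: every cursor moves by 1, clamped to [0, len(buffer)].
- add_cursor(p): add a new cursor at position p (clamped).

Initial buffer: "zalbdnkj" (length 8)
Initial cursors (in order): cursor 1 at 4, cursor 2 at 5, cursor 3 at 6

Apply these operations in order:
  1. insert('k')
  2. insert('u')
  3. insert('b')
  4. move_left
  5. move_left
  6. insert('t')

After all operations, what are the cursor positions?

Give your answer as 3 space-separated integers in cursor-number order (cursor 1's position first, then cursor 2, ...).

Answer: 6 11 16

Derivation:
After op 1 (insert('k')): buffer="zalbkdknkkj" (len 11), cursors c1@5 c2@7 c3@9, authorship ....1.2.3..
After op 2 (insert('u')): buffer="zalbkudkunkukj" (len 14), cursors c1@6 c2@9 c3@12, authorship ....11.22.33..
After op 3 (insert('b')): buffer="zalbkubdkubnkubkj" (len 17), cursors c1@7 c2@11 c3@15, authorship ....111.222.333..
After op 4 (move_left): buffer="zalbkubdkubnkubkj" (len 17), cursors c1@6 c2@10 c3@14, authorship ....111.222.333..
After op 5 (move_left): buffer="zalbkubdkubnkubkj" (len 17), cursors c1@5 c2@9 c3@13, authorship ....111.222.333..
After op 6 (insert('t')): buffer="zalbktubdktubnktubkj" (len 20), cursors c1@6 c2@11 c3@16, authorship ....1111.2222.3333..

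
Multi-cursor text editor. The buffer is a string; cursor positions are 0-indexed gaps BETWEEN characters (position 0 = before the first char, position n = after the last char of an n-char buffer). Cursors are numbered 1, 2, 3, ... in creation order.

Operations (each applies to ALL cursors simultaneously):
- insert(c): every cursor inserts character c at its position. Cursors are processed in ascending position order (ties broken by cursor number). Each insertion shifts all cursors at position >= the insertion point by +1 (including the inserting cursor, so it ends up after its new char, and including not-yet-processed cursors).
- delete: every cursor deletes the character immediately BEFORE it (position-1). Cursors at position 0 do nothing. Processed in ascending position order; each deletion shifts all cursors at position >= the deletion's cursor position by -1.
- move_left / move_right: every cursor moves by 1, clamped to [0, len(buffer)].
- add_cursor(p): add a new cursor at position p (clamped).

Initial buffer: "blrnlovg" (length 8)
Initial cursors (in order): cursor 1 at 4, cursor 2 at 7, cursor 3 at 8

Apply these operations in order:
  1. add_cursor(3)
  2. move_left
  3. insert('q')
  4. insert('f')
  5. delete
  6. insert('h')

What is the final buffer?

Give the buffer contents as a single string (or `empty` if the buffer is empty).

Answer: blqhrqhnloqhvqhg

Derivation:
After op 1 (add_cursor(3)): buffer="blrnlovg" (len 8), cursors c4@3 c1@4 c2@7 c3@8, authorship ........
After op 2 (move_left): buffer="blrnlovg" (len 8), cursors c4@2 c1@3 c2@6 c3@7, authorship ........
After op 3 (insert('q')): buffer="blqrqnloqvqg" (len 12), cursors c4@3 c1@5 c2@9 c3@11, authorship ..4.1...2.3.
After op 4 (insert('f')): buffer="blqfrqfnloqfvqfg" (len 16), cursors c4@4 c1@7 c2@12 c3@15, authorship ..44.11...22.33.
After op 5 (delete): buffer="blqrqnloqvqg" (len 12), cursors c4@3 c1@5 c2@9 c3@11, authorship ..4.1...2.3.
After op 6 (insert('h')): buffer="blqhrqhnloqhvqhg" (len 16), cursors c4@4 c1@7 c2@12 c3@15, authorship ..44.11...22.33.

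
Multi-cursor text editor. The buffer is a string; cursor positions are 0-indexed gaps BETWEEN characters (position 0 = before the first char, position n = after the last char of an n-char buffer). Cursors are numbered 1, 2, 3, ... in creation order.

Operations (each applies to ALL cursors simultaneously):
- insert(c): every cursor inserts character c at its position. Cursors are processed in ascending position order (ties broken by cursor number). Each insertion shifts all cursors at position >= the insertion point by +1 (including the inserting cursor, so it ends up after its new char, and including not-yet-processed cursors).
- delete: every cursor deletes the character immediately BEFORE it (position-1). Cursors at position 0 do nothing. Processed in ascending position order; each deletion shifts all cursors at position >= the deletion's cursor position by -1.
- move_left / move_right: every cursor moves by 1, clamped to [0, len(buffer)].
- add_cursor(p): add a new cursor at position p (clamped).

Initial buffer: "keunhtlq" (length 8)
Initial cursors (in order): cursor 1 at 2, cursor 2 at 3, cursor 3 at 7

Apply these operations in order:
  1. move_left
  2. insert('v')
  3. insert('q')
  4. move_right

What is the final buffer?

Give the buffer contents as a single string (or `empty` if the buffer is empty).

After op 1 (move_left): buffer="keunhtlq" (len 8), cursors c1@1 c2@2 c3@6, authorship ........
After op 2 (insert('v')): buffer="kvevunhtvlq" (len 11), cursors c1@2 c2@4 c3@9, authorship .1.2....3..
After op 3 (insert('q')): buffer="kvqevqunhtvqlq" (len 14), cursors c1@3 c2@6 c3@12, authorship .11.22....33..
After op 4 (move_right): buffer="kvqevqunhtvqlq" (len 14), cursors c1@4 c2@7 c3@13, authorship .11.22....33..

Answer: kvqevqunhtvqlq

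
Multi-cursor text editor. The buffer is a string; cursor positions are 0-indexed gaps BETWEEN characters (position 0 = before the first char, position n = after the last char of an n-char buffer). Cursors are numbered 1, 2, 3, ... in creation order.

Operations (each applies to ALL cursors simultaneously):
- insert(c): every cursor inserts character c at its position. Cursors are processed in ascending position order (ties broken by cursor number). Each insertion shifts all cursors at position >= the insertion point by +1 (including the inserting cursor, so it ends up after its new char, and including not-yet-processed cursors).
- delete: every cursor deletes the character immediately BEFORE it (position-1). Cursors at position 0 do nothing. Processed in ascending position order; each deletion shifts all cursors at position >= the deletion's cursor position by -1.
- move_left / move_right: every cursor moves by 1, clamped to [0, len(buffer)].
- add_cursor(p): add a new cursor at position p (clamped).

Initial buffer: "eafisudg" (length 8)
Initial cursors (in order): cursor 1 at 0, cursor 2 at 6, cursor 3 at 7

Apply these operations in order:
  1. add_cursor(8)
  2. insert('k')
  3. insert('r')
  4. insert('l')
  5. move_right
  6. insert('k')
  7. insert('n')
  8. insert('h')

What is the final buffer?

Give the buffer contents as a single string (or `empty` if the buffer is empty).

After op 1 (add_cursor(8)): buffer="eafisudg" (len 8), cursors c1@0 c2@6 c3@7 c4@8, authorship ........
After op 2 (insert('k')): buffer="keafisukdkgk" (len 12), cursors c1@1 c2@8 c3@10 c4@12, authorship 1......2.3.4
After op 3 (insert('r')): buffer="kreafisukrdkrgkr" (len 16), cursors c1@2 c2@10 c3@13 c4@16, authorship 11......22.33.44
After op 4 (insert('l')): buffer="krleafisukrldkrlgkrl" (len 20), cursors c1@3 c2@12 c3@16 c4@20, authorship 111......222.333.444
After op 5 (move_right): buffer="krleafisukrldkrlgkrl" (len 20), cursors c1@4 c2@13 c3@17 c4@20, authorship 111......222.333.444
After op 6 (insert('k')): buffer="krlekafisukrldkkrlgkkrlk" (len 24), cursors c1@5 c2@15 c3@20 c4@24, authorship 111.1.....222.2333.34444
After op 7 (insert('n')): buffer="krleknafisukrldknkrlgknkrlkn" (len 28), cursors c1@6 c2@17 c3@23 c4@28, authorship 111.11.....222.22333.3344444
After op 8 (insert('h')): buffer="krleknhafisukrldknhkrlgknhkrlknh" (len 32), cursors c1@7 c2@19 c3@26 c4@32, authorship 111.111.....222.222333.333444444

Answer: krleknhafisukrldknhkrlgknhkrlknh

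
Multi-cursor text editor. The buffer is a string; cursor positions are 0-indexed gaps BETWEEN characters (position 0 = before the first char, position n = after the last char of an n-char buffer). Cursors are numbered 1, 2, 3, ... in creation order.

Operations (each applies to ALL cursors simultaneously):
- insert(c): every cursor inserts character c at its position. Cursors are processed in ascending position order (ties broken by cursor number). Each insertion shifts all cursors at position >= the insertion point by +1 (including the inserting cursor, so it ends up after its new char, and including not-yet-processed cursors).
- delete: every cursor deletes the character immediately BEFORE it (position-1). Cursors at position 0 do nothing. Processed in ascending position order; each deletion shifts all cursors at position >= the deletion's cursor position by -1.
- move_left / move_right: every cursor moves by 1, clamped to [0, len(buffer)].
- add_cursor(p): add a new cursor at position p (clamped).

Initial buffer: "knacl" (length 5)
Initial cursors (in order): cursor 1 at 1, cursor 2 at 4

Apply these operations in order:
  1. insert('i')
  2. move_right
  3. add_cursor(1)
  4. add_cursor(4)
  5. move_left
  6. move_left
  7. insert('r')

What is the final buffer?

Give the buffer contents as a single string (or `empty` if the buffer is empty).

After op 1 (insert('i')): buffer="kinacil" (len 7), cursors c1@2 c2@6, authorship .1...2.
After op 2 (move_right): buffer="kinacil" (len 7), cursors c1@3 c2@7, authorship .1...2.
After op 3 (add_cursor(1)): buffer="kinacil" (len 7), cursors c3@1 c1@3 c2@7, authorship .1...2.
After op 4 (add_cursor(4)): buffer="kinacil" (len 7), cursors c3@1 c1@3 c4@4 c2@7, authorship .1...2.
After op 5 (move_left): buffer="kinacil" (len 7), cursors c3@0 c1@2 c4@3 c2@6, authorship .1...2.
After op 6 (move_left): buffer="kinacil" (len 7), cursors c3@0 c1@1 c4@2 c2@5, authorship .1...2.
After op 7 (insert('r')): buffer="rkrirnacril" (len 11), cursors c3@1 c1@3 c4@5 c2@9, authorship 3.114...22.

Answer: rkrirnacril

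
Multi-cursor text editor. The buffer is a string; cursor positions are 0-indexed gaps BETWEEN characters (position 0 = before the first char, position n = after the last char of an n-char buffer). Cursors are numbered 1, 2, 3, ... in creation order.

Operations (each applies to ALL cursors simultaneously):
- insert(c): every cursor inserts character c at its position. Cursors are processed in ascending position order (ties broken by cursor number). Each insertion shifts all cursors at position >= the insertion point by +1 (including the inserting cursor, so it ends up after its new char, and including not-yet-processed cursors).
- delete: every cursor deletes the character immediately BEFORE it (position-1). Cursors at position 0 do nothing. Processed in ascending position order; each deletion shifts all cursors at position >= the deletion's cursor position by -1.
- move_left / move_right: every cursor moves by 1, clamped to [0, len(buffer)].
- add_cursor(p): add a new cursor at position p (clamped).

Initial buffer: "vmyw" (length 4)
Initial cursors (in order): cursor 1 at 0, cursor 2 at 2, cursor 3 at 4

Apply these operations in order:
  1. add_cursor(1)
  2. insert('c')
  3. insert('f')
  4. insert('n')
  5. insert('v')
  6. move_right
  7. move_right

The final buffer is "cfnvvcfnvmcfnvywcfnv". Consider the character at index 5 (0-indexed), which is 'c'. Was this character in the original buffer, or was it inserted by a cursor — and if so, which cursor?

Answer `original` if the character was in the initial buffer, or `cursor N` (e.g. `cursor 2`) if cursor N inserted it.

After op 1 (add_cursor(1)): buffer="vmyw" (len 4), cursors c1@0 c4@1 c2@2 c3@4, authorship ....
After op 2 (insert('c')): buffer="cvcmcywc" (len 8), cursors c1@1 c4@3 c2@5 c3@8, authorship 1.4.2..3
After op 3 (insert('f')): buffer="cfvcfmcfywcf" (len 12), cursors c1@2 c4@5 c2@8 c3@12, authorship 11.44.22..33
After op 4 (insert('n')): buffer="cfnvcfnmcfnywcfn" (len 16), cursors c1@3 c4@7 c2@11 c3@16, authorship 111.444.222..333
After op 5 (insert('v')): buffer="cfnvvcfnvmcfnvywcfnv" (len 20), cursors c1@4 c4@9 c2@14 c3@20, authorship 1111.4444.2222..3333
After op 6 (move_right): buffer="cfnvvcfnvmcfnvywcfnv" (len 20), cursors c1@5 c4@10 c2@15 c3@20, authorship 1111.4444.2222..3333
After op 7 (move_right): buffer="cfnvvcfnvmcfnvywcfnv" (len 20), cursors c1@6 c4@11 c2@16 c3@20, authorship 1111.4444.2222..3333
Authorship (.=original, N=cursor N): 1 1 1 1 . 4 4 4 4 . 2 2 2 2 . . 3 3 3 3
Index 5: author = 4

Answer: cursor 4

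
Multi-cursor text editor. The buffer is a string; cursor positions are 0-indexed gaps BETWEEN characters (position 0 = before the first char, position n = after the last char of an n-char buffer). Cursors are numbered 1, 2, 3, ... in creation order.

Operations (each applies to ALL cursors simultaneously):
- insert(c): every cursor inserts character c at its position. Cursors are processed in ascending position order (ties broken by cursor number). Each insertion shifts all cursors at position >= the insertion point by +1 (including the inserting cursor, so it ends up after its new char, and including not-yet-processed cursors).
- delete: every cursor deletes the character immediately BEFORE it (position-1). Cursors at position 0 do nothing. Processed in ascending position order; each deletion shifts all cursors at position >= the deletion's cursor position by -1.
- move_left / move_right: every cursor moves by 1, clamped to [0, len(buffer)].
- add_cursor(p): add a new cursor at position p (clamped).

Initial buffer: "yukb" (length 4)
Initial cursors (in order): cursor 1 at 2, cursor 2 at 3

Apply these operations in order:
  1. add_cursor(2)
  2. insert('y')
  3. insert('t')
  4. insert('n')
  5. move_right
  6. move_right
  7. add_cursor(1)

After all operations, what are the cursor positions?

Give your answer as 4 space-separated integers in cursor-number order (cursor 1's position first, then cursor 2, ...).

Answer: 10 13 10 1

Derivation:
After op 1 (add_cursor(2)): buffer="yukb" (len 4), cursors c1@2 c3@2 c2@3, authorship ....
After op 2 (insert('y')): buffer="yuyykyb" (len 7), cursors c1@4 c3@4 c2@6, authorship ..13.2.
After op 3 (insert('t')): buffer="yuyyttkytb" (len 10), cursors c1@6 c3@6 c2@9, authorship ..1313.22.
After op 4 (insert('n')): buffer="yuyyttnnkytnb" (len 13), cursors c1@8 c3@8 c2@12, authorship ..131313.222.
After op 5 (move_right): buffer="yuyyttnnkytnb" (len 13), cursors c1@9 c3@9 c2@13, authorship ..131313.222.
After op 6 (move_right): buffer="yuyyttnnkytnb" (len 13), cursors c1@10 c3@10 c2@13, authorship ..131313.222.
After op 7 (add_cursor(1)): buffer="yuyyttnnkytnb" (len 13), cursors c4@1 c1@10 c3@10 c2@13, authorship ..131313.222.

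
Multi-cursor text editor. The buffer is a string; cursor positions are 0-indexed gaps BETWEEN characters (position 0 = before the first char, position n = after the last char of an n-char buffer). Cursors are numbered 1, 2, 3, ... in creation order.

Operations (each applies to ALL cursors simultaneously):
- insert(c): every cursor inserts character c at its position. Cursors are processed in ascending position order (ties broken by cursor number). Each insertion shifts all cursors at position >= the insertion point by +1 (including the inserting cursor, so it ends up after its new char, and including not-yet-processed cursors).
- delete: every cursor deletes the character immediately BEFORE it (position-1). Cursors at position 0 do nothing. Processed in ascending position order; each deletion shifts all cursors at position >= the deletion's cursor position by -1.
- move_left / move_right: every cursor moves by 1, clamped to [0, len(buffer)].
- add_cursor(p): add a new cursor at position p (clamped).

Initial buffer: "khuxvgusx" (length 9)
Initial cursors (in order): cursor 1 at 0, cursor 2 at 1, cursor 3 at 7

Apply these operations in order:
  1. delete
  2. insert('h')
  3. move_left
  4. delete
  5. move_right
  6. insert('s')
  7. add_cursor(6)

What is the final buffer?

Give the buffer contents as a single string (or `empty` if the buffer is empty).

After op 1 (delete): buffer="huxvgsx" (len 7), cursors c1@0 c2@0 c3@5, authorship .......
After op 2 (insert('h')): buffer="hhhuxvghsx" (len 10), cursors c1@2 c2@2 c3@8, authorship 12.....3..
After op 3 (move_left): buffer="hhhuxvghsx" (len 10), cursors c1@1 c2@1 c3@7, authorship 12.....3..
After op 4 (delete): buffer="hhuxvhsx" (len 8), cursors c1@0 c2@0 c3@5, authorship 2....3..
After op 5 (move_right): buffer="hhuxvhsx" (len 8), cursors c1@1 c2@1 c3@6, authorship 2....3..
After op 6 (insert('s')): buffer="hsshuxvhssx" (len 11), cursors c1@3 c2@3 c3@9, authorship 212....33..
After op 7 (add_cursor(6)): buffer="hsshuxvhssx" (len 11), cursors c1@3 c2@3 c4@6 c3@9, authorship 212....33..

Answer: hsshuxvhssx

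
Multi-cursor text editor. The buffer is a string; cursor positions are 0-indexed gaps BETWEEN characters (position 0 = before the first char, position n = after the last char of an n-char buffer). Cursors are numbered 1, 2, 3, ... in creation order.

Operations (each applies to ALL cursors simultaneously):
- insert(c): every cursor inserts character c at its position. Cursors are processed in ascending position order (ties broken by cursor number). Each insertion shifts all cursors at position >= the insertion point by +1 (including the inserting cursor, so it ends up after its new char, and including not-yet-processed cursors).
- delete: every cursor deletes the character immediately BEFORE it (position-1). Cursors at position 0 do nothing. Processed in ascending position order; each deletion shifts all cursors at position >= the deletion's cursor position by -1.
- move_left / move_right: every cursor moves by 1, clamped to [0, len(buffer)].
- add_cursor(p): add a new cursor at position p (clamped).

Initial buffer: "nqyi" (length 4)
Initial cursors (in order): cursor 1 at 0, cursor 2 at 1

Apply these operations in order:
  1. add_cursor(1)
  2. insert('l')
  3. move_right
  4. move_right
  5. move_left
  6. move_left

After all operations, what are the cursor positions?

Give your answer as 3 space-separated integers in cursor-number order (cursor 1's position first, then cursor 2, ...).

After op 1 (add_cursor(1)): buffer="nqyi" (len 4), cursors c1@0 c2@1 c3@1, authorship ....
After op 2 (insert('l')): buffer="lnllqyi" (len 7), cursors c1@1 c2@4 c3@4, authorship 1.23...
After op 3 (move_right): buffer="lnllqyi" (len 7), cursors c1@2 c2@5 c3@5, authorship 1.23...
After op 4 (move_right): buffer="lnllqyi" (len 7), cursors c1@3 c2@6 c3@6, authorship 1.23...
After op 5 (move_left): buffer="lnllqyi" (len 7), cursors c1@2 c2@5 c3@5, authorship 1.23...
After op 6 (move_left): buffer="lnllqyi" (len 7), cursors c1@1 c2@4 c3@4, authorship 1.23...

Answer: 1 4 4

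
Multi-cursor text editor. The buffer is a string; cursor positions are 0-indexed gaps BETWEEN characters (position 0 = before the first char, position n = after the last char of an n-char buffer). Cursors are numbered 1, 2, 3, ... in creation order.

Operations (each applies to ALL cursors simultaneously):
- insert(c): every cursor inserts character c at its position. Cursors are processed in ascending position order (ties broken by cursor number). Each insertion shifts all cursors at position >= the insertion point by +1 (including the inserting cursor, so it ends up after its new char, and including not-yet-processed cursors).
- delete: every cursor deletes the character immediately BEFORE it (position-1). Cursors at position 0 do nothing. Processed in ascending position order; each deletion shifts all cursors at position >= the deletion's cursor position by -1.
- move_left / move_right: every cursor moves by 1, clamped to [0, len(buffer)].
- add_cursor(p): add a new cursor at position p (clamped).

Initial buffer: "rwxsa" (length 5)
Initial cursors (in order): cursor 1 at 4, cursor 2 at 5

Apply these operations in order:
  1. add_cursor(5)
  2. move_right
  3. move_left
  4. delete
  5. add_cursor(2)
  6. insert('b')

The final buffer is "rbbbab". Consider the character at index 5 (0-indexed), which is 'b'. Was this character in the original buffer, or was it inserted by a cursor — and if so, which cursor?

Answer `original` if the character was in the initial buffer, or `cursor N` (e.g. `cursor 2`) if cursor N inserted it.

After op 1 (add_cursor(5)): buffer="rwxsa" (len 5), cursors c1@4 c2@5 c3@5, authorship .....
After op 2 (move_right): buffer="rwxsa" (len 5), cursors c1@5 c2@5 c3@5, authorship .....
After op 3 (move_left): buffer="rwxsa" (len 5), cursors c1@4 c2@4 c3@4, authorship .....
After op 4 (delete): buffer="ra" (len 2), cursors c1@1 c2@1 c3@1, authorship ..
After op 5 (add_cursor(2)): buffer="ra" (len 2), cursors c1@1 c2@1 c3@1 c4@2, authorship ..
After op 6 (insert('b')): buffer="rbbbab" (len 6), cursors c1@4 c2@4 c3@4 c4@6, authorship .123.4
Authorship (.=original, N=cursor N): . 1 2 3 . 4
Index 5: author = 4

Answer: cursor 4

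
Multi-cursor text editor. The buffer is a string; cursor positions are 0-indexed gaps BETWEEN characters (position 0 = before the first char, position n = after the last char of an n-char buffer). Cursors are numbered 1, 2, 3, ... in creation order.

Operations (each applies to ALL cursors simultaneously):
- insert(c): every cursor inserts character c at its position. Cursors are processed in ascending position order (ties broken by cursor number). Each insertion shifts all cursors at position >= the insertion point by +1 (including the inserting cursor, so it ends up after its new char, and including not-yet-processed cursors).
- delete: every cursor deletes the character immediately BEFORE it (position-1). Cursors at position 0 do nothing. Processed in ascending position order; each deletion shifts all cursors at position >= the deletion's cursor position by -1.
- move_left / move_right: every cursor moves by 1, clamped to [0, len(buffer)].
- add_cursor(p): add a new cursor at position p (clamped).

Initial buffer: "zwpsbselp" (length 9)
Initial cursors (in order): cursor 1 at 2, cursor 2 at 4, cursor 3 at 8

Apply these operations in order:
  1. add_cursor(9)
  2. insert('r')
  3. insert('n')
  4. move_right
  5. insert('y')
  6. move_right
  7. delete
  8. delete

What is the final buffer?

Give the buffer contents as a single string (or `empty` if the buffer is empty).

After op 1 (add_cursor(9)): buffer="zwpsbselp" (len 9), cursors c1@2 c2@4 c3@8 c4@9, authorship .........
After op 2 (insert('r')): buffer="zwrpsrbselrpr" (len 13), cursors c1@3 c2@6 c3@11 c4@13, authorship ..1..2....3.4
After op 3 (insert('n')): buffer="zwrnpsrnbselrnprn" (len 17), cursors c1@4 c2@8 c3@14 c4@17, authorship ..11..22....33.44
After op 4 (move_right): buffer="zwrnpsrnbselrnprn" (len 17), cursors c1@5 c2@9 c3@15 c4@17, authorship ..11..22....33.44
After op 5 (insert('y')): buffer="zwrnpysrnbyselrnpyrny" (len 21), cursors c1@6 c2@11 c3@18 c4@21, authorship ..11.1.22.2...33.3444
After op 6 (move_right): buffer="zwrnpysrnbyselrnpyrny" (len 21), cursors c1@7 c2@12 c3@19 c4@21, authorship ..11.1.22.2...33.3444
After op 7 (delete): buffer="zwrnpyrnbyelrnpyn" (len 17), cursors c1@6 c2@10 c3@16 c4@17, authorship ..11.122.2..33.34
After op 8 (delete): buffer="zwrnprnbelrnp" (len 13), cursors c1@5 c2@8 c3@13 c4@13, authorship ..11.22...33.

Answer: zwrnprnbelrnp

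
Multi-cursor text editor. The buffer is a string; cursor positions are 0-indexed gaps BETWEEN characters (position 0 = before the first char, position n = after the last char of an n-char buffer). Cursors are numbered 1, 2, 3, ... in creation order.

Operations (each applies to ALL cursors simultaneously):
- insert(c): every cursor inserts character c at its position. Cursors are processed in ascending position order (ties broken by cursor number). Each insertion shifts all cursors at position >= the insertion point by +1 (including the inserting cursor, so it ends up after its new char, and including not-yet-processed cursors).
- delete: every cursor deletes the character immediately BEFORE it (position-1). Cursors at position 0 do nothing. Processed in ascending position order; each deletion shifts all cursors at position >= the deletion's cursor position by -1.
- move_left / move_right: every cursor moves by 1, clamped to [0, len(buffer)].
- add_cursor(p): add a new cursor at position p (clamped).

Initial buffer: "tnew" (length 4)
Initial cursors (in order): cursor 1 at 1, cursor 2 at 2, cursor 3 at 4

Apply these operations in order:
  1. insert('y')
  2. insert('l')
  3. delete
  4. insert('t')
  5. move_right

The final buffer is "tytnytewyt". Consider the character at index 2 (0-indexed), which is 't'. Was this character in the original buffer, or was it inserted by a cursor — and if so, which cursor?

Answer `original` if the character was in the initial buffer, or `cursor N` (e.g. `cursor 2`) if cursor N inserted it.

Answer: cursor 1

Derivation:
After op 1 (insert('y')): buffer="tynyewy" (len 7), cursors c1@2 c2@4 c3@7, authorship .1.2..3
After op 2 (insert('l')): buffer="tylnylewyl" (len 10), cursors c1@3 c2@6 c3@10, authorship .11.22..33
After op 3 (delete): buffer="tynyewy" (len 7), cursors c1@2 c2@4 c3@7, authorship .1.2..3
After op 4 (insert('t')): buffer="tytnytewyt" (len 10), cursors c1@3 c2@6 c3@10, authorship .11.22..33
After op 5 (move_right): buffer="tytnytewyt" (len 10), cursors c1@4 c2@7 c3@10, authorship .11.22..33
Authorship (.=original, N=cursor N): . 1 1 . 2 2 . . 3 3
Index 2: author = 1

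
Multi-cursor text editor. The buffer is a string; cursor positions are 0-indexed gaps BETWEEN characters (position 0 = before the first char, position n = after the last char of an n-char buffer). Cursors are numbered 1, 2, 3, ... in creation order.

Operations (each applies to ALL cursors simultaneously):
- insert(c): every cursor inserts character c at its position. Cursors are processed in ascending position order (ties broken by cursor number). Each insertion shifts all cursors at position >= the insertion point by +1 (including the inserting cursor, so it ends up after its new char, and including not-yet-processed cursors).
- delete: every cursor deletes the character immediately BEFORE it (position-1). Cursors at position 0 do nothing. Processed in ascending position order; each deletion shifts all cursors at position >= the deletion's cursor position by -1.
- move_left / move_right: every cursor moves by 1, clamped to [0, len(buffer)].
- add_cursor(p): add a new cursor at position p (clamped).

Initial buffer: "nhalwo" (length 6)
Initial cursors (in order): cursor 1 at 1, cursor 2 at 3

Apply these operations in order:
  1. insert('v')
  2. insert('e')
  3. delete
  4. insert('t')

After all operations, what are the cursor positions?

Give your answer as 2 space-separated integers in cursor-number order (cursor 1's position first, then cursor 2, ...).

After op 1 (insert('v')): buffer="nvhavlwo" (len 8), cursors c1@2 c2@5, authorship .1..2...
After op 2 (insert('e')): buffer="nvehavelwo" (len 10), cursors c1@3 c2@7, authorship .11..22...
After op 3 (delete): buffer="nvhavlwo" (len 8), cursors c1@2 c2@5, authorship .1..2...
After op 4 (insert('t')): buffer="nvthavtlwo" (len 10), cursors c1@3 c2@7, authorship .11..22...

Answer: 3 7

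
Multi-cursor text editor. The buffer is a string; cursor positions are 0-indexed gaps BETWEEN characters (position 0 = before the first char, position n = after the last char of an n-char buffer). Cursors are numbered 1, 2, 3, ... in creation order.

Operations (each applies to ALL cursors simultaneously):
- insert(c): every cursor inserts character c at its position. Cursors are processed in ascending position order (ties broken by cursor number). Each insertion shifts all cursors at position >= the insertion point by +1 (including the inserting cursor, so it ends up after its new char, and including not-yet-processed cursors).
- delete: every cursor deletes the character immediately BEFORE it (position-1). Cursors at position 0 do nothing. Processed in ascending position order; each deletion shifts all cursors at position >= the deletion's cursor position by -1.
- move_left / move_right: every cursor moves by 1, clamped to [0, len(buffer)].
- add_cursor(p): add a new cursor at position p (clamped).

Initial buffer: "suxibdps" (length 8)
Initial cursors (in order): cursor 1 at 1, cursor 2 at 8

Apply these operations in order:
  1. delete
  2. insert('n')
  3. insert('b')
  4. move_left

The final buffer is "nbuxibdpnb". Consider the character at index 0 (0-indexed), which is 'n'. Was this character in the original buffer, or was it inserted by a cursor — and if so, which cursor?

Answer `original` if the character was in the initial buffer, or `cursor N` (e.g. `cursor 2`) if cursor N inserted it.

After op 1 (delete): buffer="uxibdp" (len 6), cursors c1@0 c2@6, authorship ......
After op 2 (insert('n')): buffer="nuxibdpn" (len 8), cursors c1@1 c2@8, authorship 1......2
After op 3 (insert('b')): buffer="nbuxibdpnb" (len 10), cursors c1@2 c2@10, authorship 11......22
After op 4 (move_left): buffer="nbuxibdpnb" (len 10), cursors c1@1 c2@9, authorship 11......22
Authorship (.=original, N=cursor N): 1 1 . . . . . . 2 2
Index 0: author = 1

Answer: cursor 1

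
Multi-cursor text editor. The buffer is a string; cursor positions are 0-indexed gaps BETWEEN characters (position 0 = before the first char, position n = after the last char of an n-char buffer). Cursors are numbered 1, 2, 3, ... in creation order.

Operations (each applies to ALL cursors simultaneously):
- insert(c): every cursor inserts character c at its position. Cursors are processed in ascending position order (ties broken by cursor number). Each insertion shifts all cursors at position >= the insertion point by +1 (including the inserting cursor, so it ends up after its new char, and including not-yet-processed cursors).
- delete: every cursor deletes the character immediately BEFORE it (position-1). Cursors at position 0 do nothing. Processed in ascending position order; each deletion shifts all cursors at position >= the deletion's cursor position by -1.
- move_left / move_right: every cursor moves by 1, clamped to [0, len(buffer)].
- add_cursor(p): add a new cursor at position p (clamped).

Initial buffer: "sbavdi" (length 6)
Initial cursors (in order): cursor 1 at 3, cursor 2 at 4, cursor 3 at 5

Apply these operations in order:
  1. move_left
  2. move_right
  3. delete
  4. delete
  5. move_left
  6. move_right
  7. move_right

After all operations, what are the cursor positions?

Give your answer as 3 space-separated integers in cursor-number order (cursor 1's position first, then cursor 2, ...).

Answer: 1 1 1

Derivation:
After op 1 (move_left): buffer="sbavdi" (len 6), cursors c1@2 c2@3 c3@4, authorship ......
After op 2 (move_right): buffer="sbavdi" (len 6), cursors c1@3 c2@4 c3@5, authorship ......
After op 3 (delete): buffer="sbi" (len 3), cursors c1@2 c2@2 c3@2, authorship ...
After op 4 (delete): buffer="i" (len 1), cursors c1@0 c2@0 c3@0, authorship .
After op 5 (move_left): buffer="i" (len 1), cursors c1@0 c2@0 c3@0, authorship .
After op 6 (move_right): buffer="i" (len 1), cursors c1@1 c2@1 c3@1, authorship .
After op 7 (move_right): buffer="i" (len 1), cursors c1@1 c2@1 c3@1, authorship .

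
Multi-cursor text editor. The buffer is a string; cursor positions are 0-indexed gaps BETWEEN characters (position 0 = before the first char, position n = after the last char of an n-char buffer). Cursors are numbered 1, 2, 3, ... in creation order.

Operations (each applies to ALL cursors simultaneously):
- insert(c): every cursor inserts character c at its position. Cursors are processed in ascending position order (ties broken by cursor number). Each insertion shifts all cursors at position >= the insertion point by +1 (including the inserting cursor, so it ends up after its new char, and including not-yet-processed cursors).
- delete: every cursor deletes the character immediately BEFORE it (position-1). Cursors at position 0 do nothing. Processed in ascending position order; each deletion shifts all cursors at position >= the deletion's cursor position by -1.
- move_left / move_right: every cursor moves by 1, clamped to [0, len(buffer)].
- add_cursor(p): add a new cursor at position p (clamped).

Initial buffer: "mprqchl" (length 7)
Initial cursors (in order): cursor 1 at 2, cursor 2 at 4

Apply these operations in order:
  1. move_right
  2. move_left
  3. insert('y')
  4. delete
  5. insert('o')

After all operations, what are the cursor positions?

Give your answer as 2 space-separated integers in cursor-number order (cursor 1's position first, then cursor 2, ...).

After op 1 (move_right): buffer="mprqchl" (len 7), cursors c1@3 c2@5, authorship .......
After op 2 (move_left): buffer="mprqchl" (len 7), cursors c1@2 c2@4, authorship .......
After op 3 (insert('y')): buffer="mpyrqychl" (len 9), cursors c1@3 c2@6, authorship ..1..2...
After op 4 (delete): buffer="mprqchl" (len 7), cursors c1@2 c2@4, authorship .......
After op 5 (insert('o')): buffer="mporqochl" (len 9), cursors c1@3 c2@6, authorship ..1..2...

Answer: 3 6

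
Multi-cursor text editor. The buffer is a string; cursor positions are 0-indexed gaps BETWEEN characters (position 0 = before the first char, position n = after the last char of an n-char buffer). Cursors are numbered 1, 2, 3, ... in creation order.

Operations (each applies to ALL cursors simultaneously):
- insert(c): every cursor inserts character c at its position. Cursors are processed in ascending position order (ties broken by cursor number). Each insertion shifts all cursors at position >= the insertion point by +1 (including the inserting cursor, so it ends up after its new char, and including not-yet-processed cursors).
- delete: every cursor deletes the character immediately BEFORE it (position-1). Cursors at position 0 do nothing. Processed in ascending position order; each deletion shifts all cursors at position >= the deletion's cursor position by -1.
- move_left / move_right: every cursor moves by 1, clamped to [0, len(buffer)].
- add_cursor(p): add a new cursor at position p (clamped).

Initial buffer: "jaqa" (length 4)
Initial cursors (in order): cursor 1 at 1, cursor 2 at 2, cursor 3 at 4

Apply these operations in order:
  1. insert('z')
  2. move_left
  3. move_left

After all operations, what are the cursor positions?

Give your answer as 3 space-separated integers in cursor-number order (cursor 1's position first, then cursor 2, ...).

After op 1 (insert('z')): buffer="jzazqaz" (len 7), cursors c1@2 c2@4 c3@7, authorship .1.2..3
After op 2 (move_left): buffer="jzazqaz" (len 7), cursors c1@1 c2@3 c3@6, authorship .1.2..3
After op 3 (move_left): buffer="jzazqaz" (len 7), cursors c1@0 c2@2 c3@5, authorship .1.2..3

Answer: 0 2 5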